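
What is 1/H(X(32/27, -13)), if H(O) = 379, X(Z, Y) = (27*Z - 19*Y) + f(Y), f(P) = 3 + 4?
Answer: 1/379 ≈ 0.0026385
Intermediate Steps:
f(P) = 7
X(Z, Y) = 7 - 19*Y + 27*Z (X(Z, Y) = (27*Z - 19*Y) + 7 = (-19*Y + 27*Z) + 7 = 7 - 19*Y + 27*Z)
1/H(X(32/27, -13)) = 1/379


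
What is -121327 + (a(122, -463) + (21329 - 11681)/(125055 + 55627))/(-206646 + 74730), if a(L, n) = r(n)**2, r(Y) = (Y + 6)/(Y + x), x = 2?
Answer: -307285224026186660465/2532702729040476 ≈ -1.2133e+5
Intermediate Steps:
r(Y) = (6 + Y)/(2 + Y) (r(Y) = (Y + 6)/(Y + 2) = (6 + Y)/(2 + Y))
a(L, n) = (6 + n)**2/(2 + n)**2 (a(L, n) = ((6 + n)/(2 + n))**2 = (6 + n)**2/(2 + n)**2)
-121327 + (a(122, -463) + (21329 - 11681)/(125055 + 55627))/(-206646 + 74730) = -121327 + ((6 - 463)**2/(2 - 463)**2 + (21329 - 11681)/(125055 + 55627))/(-206646 + 74730) = -121327 + ((-457)**2/(-461)**2 + 9648/180682)/(-131916) = -121327 + ((1/212521)*208849 + 9648*(1/180682))*(-1/131916) = -121327 + (208849/212521 + 4824/90341)*(-1/131916) = -121327 + (19892828813/19199359661)*(-1/131916) = -121327 - 19892828813/2532702729040476 = -307285224026186660465/2532702729040476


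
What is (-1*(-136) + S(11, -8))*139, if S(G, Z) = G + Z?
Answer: 19321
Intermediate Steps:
(-1*(-136) + S(11, -8))*139 = (-1*(-136) + (11 - 8))*139 = (136 + 3)*139 = 139*139 = 19321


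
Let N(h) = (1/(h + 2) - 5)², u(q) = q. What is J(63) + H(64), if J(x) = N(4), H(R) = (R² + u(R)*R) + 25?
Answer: 296653/36 ≈ 8240.4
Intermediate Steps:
N(h) = (-5 + 1/(2 + h))² (N(h) = (1/(2 + h) - 5)² = (-5 + 1/(2 + h))²)
H(R) = 25 + 2*R² (H(R) = (R² + R*R) + 25 = (R² + R²) + 25 = 2*R² + 25 = 25 + 2*R²)
J(x) = 841/36 (J(x) = (9 + 5*4)²/(2 + 4)² = (9 + 20)²/6² = (1/36)*29² = (1/36)*841 = 841/36)
J(63) + H(64) = 841/36 + (25 + 2*64²) = 841/36 + (25 + 2*4096) = 841/36 + (25 + 8192) = 841/36 + 8217 = 296653/36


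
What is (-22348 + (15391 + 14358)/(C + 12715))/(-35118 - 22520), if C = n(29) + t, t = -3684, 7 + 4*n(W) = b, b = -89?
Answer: 28751241/74163638 ≈ 0.38767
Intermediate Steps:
n(W) = -24 (n(W) = -7/4 + (1/4)*(-89) = -7/4 - 89/4 = -24)
C = -3708 (C = -24 - 3684 = -3708)
(-22348 + (15391 + 14358)/(C + 12715))/(-35118 - 22520) = (-22348 + (15391 + 14358)/(-3708 + 12715))/(-35118 - 22520) = (-22348 + 29749/9007)/(-57638) = (-22348 + 29749*(1/9007))*(-1/57638) = (-22348 + 29749/9007)*(-1/57638) = -201258687/9007*(-1/57638) = 28751241/74163638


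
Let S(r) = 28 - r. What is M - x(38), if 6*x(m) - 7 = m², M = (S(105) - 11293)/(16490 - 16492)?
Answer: 32659/6 ≈ 5443.2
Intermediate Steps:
M = 5685 (M = ((28 - 1*105) - 11293)/(16490 - 16492) = ((28 - 105) - 11293)/(-2) = (-77 - 11293)*(-½) = -11370*(-½) = 5685)
x(m) = 7/6 + m²/6
M - x(38) = 5685 - (7/6 + (⅙)*38²) = 5685 - (7/6 + (⅙)*1444) = 5685 - (7/6 + 722/3) = 5685 - 1*1451/6 = 5685 - 1451/6 = 32659/6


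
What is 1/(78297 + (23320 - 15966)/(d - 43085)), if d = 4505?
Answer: 19290/1510345453 ≈ 1.2772e-5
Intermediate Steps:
1/(78297 + (23320 - 15966)/(d - 43085)) = 1/(78297 + (23320 - 15966)/(4505 - 43085)) = 1/(78297 + 7354/(-38580)) = 1/(78297 + 7354*(-1/38580)) = 1/(78297 - 3677/19290) = 1/(1510345453/19290) = 19290/1510345453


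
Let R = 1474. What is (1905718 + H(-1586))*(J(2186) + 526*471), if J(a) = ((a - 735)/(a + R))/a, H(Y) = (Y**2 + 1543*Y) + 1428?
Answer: 163143355473955766/333365 ≈ 4.8938e+11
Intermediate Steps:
H(Y) = 1428 + Y**2 + 1543*Y
J(a) = (-735 + a)/(a*(1474 + a)) (J(a) = ((a - 735)/(a + 1474))/a = ((-735 + a)/(1474 + a))/a = (-735 + a)/(a*(1474 + a)))
(1905718 + H(-1586))*(J(2186) + 526*471) = (1905718 + (1428 + (-1586)**2 + 1543*(-1586)))*((-735 + 2186)/(2186*(1474 + 2186)) + 526*471) = (1905718 + (1428 + 2515396 - 2447198))*((1/2186)*1451/3660 + 247746) = (1905718 + 69626)*((1/2186)*(1/3660)*1451 + 247746) = 1975344*(1451/8000760 + 247746) = 1975344*(1982156288411/8000760) = 163143355473955766/333365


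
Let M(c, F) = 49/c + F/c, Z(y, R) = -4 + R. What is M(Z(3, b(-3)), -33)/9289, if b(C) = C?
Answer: -16/65023 ≈ -0.00024607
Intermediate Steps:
M(Z(3, b(-3)), -33)/9289 = ((49 - 33)/(-4 - 3))/9289 = (16/(-7))*(1/9289) = -1/7*16*(1/9289) = -16/7*1/9289 = -16/65023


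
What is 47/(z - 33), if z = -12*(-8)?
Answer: 47/63 ≈ 0.74603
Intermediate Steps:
z = 96
47/(z - 33) = 47/(96 - 33) = 47/63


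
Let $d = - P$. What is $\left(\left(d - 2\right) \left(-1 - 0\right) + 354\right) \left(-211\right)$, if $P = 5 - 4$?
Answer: $-75327$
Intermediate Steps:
$P = 1$ ($P = 5 - 4 = 1$)
$d = -1$ ($d = \left(-1\right) 1 = -1$)
$\left(\left(d - 2\right) \left(-1 - 0\right) + 354\right) \left(-211\right) = \left(\left(-1 - 2\right) \left(-1 - 0\right) + 354\right) \left(-211\right) = \left(- 3 \left(-1 + 0\right) + 354\right) \left(-211\right) = \left(\left(-3\right) \left(-1\right) + 354\right) \left(-211\right) = \left(3 + 354\right) \left(-211\right) = 357 \left(-211\right) = -75327$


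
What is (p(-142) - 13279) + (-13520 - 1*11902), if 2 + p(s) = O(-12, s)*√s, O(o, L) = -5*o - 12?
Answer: -38703 + 48*I*√142 ≈ -38703.0 + 571.99*I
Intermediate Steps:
O(o, L) = -12 - 5*o
p(s) = -2 + 48*√s (p(s) = -2 + (-12 - 5*(-12))*√s = -2 + (-12 + 60)*√s = -2 + 48*√s)
(p(-142) - 13279) + (-13520 - 1*11902) = ((-2 + 48*√(-142)) - 13279) + (-13520 - 1*11902) = ((-2 + 48*(I*√142)) - 13279) + (-13520 - 11902) = ((-2 + 48*I*√142) - 13279) - 25422 = (-13281 + 48*I*√142) - 25422 = -38703 + 48*I*√142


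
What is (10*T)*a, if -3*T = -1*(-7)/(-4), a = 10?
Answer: 175/3 ≈ 58.333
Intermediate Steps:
T = 7/12 (T = -(-1*(-7))/(3*(-4)) = -7*(-1)/(3*4) = -1/3*(-7/4) = 7/12 ≈ 0.58333)
(10*T)*a = (10*(7/12))*10 = (35/6)*10 = 175/3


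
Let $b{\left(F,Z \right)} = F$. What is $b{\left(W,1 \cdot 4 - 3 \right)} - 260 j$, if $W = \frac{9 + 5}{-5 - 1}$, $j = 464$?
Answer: $- \frac{361927}{3} \approx -1.2064 \cdot 10^{5}$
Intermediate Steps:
$W = - \frac{7}{3}$ ($W = \frac{14}{-6} = 14 \left(- \frac{1}{6}\right) = - \frac{7}{3} \approx -2.3333$)
$b{\left(W,1 \cdot 4 - 3 \right)} - 260 j = - \frac{7}{3} - 120640 = - \frac{361927}{3}$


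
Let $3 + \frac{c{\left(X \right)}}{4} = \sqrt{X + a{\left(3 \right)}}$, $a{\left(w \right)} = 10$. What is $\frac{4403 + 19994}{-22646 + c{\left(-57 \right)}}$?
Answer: $- \frac{276393613}{256692858} - \frac{24397 i \sqrt{47}}{128346429} \approx -1.0767 - 0.0013032 i$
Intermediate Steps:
$c{\left(X \right)} = -12 + 4 \sqrt{10 + X}$ ($c{\left(X \right)} = -12 + 4 \sqrt{X + 10} = -12 + 4 \sqrt{10 + X}$)
$\frac{4403 + 19994}{-22646 + c{\left(-57 \right)}} = \frac{4403 + 19994}{-22646 - \left(12 - 4 \sqrt{10 - 57}\right)} = \frac{24397}{-22646 - \left(12 - 4 \sqrt{-47}\right)} = \frac{24397}{-22646 - \left(12 - 4 i \sqrt{47}\right)} = \frac{24397}{-22658 + 4 i \sqrt{47}}$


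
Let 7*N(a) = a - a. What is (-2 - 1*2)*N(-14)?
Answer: 0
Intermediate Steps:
N(a) = 0 (N(a) = (a - a)/7 = (⅐)*0 = 0)
(-2 - 1*2)*N(-14) = (-2 - 1*2)*0 = (-2 - 2)*0 = -4*0 = 0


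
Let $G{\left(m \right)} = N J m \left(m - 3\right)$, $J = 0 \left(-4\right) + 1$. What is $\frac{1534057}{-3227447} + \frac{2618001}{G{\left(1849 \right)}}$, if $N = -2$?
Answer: $- \frac{266502983893}{310312574156} \approx -0.85882$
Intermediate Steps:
$J = 1$ ($J = 0 + 1 = 1$)
$G{\left(m \right)} = - 2 m \left(-3 + m\right)$ ($G{\left(m \right)} = \left(-2\right) 1 m \left(m - 3\right) = - 2 m \left(-3 + m\right)$)
$\frac{1534057}{-3227447} + \frac{2618001}{G{\left(1849 \right)}} = \frac{1534057}{-3227447} + \frac{2618001}{2 \cdot 1849 \left(3 - 1849\right)} = 1534057 \left(- \frac{1}{3227447}\right) + \frac{2618001}{2 \cdot 1849 \left(3 - 1849\right)} = - \frac{1534057}{3227447} + \frac{2618001}{2 \cdot 1849 \left(-1846\right)} = - \frac{1534057}{3227447} + \frac{2618001}{-6826508} = - \frac{1534057}{3227447} + 2618001 \left(- \frac{1}{6826508}\right) = - \frac{1534057}{3227447} - \frac{2618001}{6826508} = - \frac{266502983893}{310312574156}$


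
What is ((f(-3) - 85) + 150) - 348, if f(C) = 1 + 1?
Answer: -281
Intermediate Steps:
f(C) = 2
((f(-3) - 85) + 150) - 348 = ((2 - 85) + 150) - 348 = (-83 + 150) - 348 = 67 - 348 = -281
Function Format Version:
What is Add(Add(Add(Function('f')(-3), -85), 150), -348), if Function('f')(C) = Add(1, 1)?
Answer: -281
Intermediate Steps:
Function('f')(C) = 2
Add(Add(Add(Function('f')(-3), -85), 150), -348) = Add(Add(Add(2, -85), 150), -348) = Add(Add(-83, 150), -348) = Add(67, -348) = -281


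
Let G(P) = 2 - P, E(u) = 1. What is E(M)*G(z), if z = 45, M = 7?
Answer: -43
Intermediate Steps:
E(M)*G(z) = 1*(2 - 1*45) = 1*(2 - 45) = 1*(-43) = -43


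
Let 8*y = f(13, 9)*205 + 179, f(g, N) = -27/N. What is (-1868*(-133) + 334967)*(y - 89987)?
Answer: -105062403113/2 ≈ -5.2531e+10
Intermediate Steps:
y = -109/2 (y = (-27/9*205 + 179)/8 = (-27*⅑*205 + 179)/8 = (-3*205 + 179)/8 = (-615 + 179)/8 = (⅛)*(-436) = -109/2 ≈ -54.500)
(-1868*(-133) + 334967)*(y - 89987) = (-1868*(-133) + 334967)*(-109/2 - 89987) = (248444 + 334967)*(-180083/2) = 583411*(-180083/2) = -105062403113/2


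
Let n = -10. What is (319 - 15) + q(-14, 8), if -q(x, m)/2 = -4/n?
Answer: 1516/5 ≈ 303.20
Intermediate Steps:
q(x, m) = -⅘ (q(x, m) = -(-8)/(-10) = -(-8)*(-1)/10 = -2*⅖ = -⅘)
(319 - 15) + q(-14, 8) = (319 - 15) - ⅘ = 304 - ⅘ = 1516/5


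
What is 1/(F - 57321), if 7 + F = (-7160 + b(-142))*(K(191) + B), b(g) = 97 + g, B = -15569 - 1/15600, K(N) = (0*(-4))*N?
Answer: 3120/349806030481 ≈ 8.9192e-9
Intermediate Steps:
K(N) = 0 (K(N) = 0*N = 0)
B = -242876401/15600 (B = -15569 - 1*1/15600 = -15569 - 1/15600 = -242876401/15600 ≈ -15569.)
F = 349984872001/3120 (F = -7 + (-7160 + (97 - 142))*(0 - 242876401/15600) = -7 + (-7160 - 45)*(-242876401/15600) = -7 - 7205*(-242876401/15600) = -7 + 349984893841/3120 = 349984872001/3120 ≈ 1.1217e+8)
1/(F - 57321) = 1/(349984872001/3120 - 57321) = 1/(349806030481/3120) = 3120/349806030481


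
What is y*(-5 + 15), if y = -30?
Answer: -300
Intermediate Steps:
y*(-5 + 15) = -30*(-5 + 15) = -30*10 = -300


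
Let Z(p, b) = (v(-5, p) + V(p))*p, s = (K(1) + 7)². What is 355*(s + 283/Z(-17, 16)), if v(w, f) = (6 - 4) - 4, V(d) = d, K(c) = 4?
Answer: 13974930/323 ≈ 43266.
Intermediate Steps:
v(w, f) = -2 (v(w, f) = 2 - 4 = -2)
s = 121 (s = (4 + 7)² = 11² = 121)
Z(p, b) = p*(-2 + p) (Z(p, b) = (-2 + p)*p = p*(-2 + p))
355*(s + 283/Z(-17, 16)) = 355*(121 + 283/((-17*(-2 - 17)))) = 355*(121 + 283/((-17*(-19)))) = 355*(121 + 283/323) = 355*(39366/323) = 13974930/323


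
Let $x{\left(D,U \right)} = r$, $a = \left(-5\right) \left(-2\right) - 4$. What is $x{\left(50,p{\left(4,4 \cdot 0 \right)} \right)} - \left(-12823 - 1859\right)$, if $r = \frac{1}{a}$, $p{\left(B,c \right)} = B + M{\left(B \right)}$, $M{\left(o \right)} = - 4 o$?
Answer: $\frac{88093}{6} \approx 14682.0$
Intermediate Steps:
$a = 6$ ($a = 10 - 4 = 6$)
$p{\left(B,c \right)} = - 3 B$ ($p{\left(B,c \right)} = B - 4 B = - 3 B$)
$r = \frac{1}{6} \approx 0.16667$
$x{\left(D,U \right)} = \frac{1}{6}$
$x{\left(50,p{\left(4,4 \cdot 0 \right)} \right)} - \left(-12823 - 1859\right) = \frac{1}{6} - \left(-12823 - 1859\right) = \frac{1}{6} - -14682 = \frac{1}{6} + 14682 = \frac{88093}{6}$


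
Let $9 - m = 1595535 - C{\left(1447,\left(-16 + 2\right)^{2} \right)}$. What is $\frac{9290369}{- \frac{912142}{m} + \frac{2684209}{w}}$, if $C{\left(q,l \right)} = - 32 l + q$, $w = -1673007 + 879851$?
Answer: $- \frac{1072047771016764724}{324745968837} \approx -3.3012 \cdot 10^{6}$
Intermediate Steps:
$w = -793156$
$C{\left(q,l \right)} = q - 32 l$
$m = -1600351$ ($m = 9 - \left(1595535 - \left(1447 - 32 \left(-16 + 2\right)^{2}\right)\right) = 9 - \left(1595535 - \left(1447 - 32 \left(-14\right)^{2}\right)\right) = 9 - \left(1595535 - \left(1447 - 6272\right)\right) = 9 - \left(1595535 - -4825\right) = 9 - \left(1595535 + 4825\right) = 9 - 1600360 = -1600351$)
$\frac{9290369}{- \frac{912142}{m} + \frac{2684209}{w}} = \frac{9290369}{- \frac{912142}{-1600351} + \frac{2684209}{-793156}} = \frac{9290369}{\left(-912142\right) \left(- \frac{1}{1600351}\right) + 2684209 \left(- \frac{1}{793156}\right)} = \frac{9290369}{\frac{912142}{1600351} - \frac{2684209}{793156}} = \frac{9290369}{- \frac{3572205657207}{1269327997756}} = 9290369 \left(- \frac{1269327997756}{3572205657207}\right) = - \frac{1072047771016764724}{324745968837}$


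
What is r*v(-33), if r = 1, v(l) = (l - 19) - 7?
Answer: -59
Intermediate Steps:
v(l) = -26 + l (v(l) = (-19 + l) - 7 = -26 + l)
r*v(-33) = 1*(-26 - 33) = 1*(-59) = -59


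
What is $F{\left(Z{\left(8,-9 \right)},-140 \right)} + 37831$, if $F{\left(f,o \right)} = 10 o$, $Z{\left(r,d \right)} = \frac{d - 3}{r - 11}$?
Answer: $36431$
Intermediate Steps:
$Z{\left(r,d \right)} = \frac{-3 + d}{-11 + r}$
$F{\left(Z{\left(8,-9 \right)},-140 \right)} + 37831 = 10 \left(-140\right) + 37831 = -1400 + 37831 = 36431$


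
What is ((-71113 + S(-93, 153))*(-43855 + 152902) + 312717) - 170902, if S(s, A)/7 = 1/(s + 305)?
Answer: -1643956945823/212 ≈ -7.7545e+9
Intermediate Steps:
S(s, A) = 7/(305 + s) (S(s, A) = 7/(s + 305) = 7/(305 + s))
((-71113 + S(-93, 153))*(-43855 + 152902) + 312717) - 170902 = ((-71113 + 7/(305 - 93))*(-43855 + 152902) + 312717) - 170902 = ((-71113 + 7/212)*109047 + 312717) - 170902 = (-15075949/212*109047 + 312717) - 170902 = (-1643987010603/212 + 312717) - 170902 = -1643920714599/212 - 170902 = -1643956945823/212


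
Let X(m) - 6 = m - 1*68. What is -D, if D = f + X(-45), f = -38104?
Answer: 38211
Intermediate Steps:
X(m) = -62 + m (X(m) = 6 + (m - 1*68) = 6 + (m - 68) = 6 + (-68 + m) = -62 + m)
D = -38211 (D = -38104 + (-62 - 45) = -38104 - 107 = -38211)
-D = -1*(-38211) = 38211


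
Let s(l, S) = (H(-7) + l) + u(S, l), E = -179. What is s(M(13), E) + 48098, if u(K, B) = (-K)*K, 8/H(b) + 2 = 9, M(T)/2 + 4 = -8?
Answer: 112239/7 ≈ 16034.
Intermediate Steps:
M(T) = -24 (M(T) = -8 + 2*(-8) = -8 - 16 = -24)
H(b) = 8/7 (H(b) = 8/(-2 + 9) = 8/7)
u(K, B) = -K²
s(l, S) = 8/7 + l - S² (s(l, S) = (8/7 + l) - S² = 8/7 + l - S²)
s(M(13), E) + 48098 = (8/7 - 24 - 1*(-179)²) + 48098 = (8/7 - 24 - 1*32041) + 48098 = (8/7 - 24 - 32041) + 48098 = -224447/7 + 48098 = 112239/7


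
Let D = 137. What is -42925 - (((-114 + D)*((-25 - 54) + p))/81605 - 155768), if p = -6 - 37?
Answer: 9208555821/81605 ≈ 1.1284e+5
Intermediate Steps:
p = -43
-42925 - (((-114 + D)*((-25 - 54) + p))/81605 - 155768) = -42925 - (((-114 + 137)*((-25 - 54) - 43))/81605 - 155768) = -42925 - ((23*(-79 - 43))*(1/81605) - 155768) = -42925 - ((23*(-122))*(1/81605) - 155768) = -42925 - (-2806*1/81605 - 155768) = -42925 - (-2806/81605 - 155768) = -42925 - 1*(-12711450446/81605) = -42925 + 12711450446/81605 = 9208555821/81605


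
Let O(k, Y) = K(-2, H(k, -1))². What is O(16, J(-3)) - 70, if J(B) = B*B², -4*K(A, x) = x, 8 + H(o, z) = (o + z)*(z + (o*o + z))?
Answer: 3613521/4 ≈ 9.0338e+5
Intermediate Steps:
H(o, z) = -8 + (o + z)*(o² + 2*z) (H(o, z) = -8 + (o + z)*(z + (o*o + z)) = -8 + (o + z)*(z + (o² + z)) = -8 + (o + z)*(z + (z + o²)) = -8 + (o + z)*(o² + 2*z))
K(A, x) = -x/4
J(B) = B³
O(k, Y) = (3/2 + k/2 - k³/4 + k²/4)² (O(k, Y) = (-(-8 + k³ + 2*(-1)² - k² + 2*k*(-1))/4)² = (-(-8 + k³ + 2*1 - k² - 2*k)/4)² = (-(-8 + k³ + 2 - k² - 2*k)/4)² = (-(-6 + k³ - k² - 2*k)/4)² = (3/2 + k/2 - k³/4 + k²/4)²)
O(16, J(-3)) - 70 = (6 + 16² - 1*16³ + 2*16)²/16 - 70 = (6 + 256 - 1*4096 + 32)²/16 - 70 = (6 + 256 - 4096 + 32)²/16 - 70 = (1/16)*(-3802)² - 70 = (1/16)*14455204 - 70 = 3613801/4 - 70 = 3613521/4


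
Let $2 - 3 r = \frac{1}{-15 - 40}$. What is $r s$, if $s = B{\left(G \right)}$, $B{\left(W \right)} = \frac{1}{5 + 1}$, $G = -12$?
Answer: $\frac{37}{330} \approx 0.11212$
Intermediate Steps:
$r = \frac{37}{55}$ ($r = \frac{2}{3} - \frac{1}{3 \left(-15 - 40\right)} = \frac{2}{3} - \frac{1}{3 \left(-55\right)} = \frac{2}{3} - - \frac{1}{165} = \frac{2}{3} + \frac{1}{165} = \frac{37}{55} \approx 0.67273$)
$B{\left(W \right)} = \frac{1}{6}$
$s = \frac{1}{6} \approx 0.16667$
$r s = \frac{37}{55} \cdot \frac{1}{6} = \frac{37}{330}$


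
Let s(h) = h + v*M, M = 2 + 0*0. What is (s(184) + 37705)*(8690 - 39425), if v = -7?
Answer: -1164088125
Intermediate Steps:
M = 2 (M = 2 + 0 = 2)
s(h) = -14 + h (s(h) = h - 7*2 = h - 14 = -14 + h)
(s(184) + 37705)*(8690 - 39425) = ((-14 + 184) + 37705)*(8690 - 39425) = (170 + 37705)*(-30735) = 37875*(-30735) = -1164088125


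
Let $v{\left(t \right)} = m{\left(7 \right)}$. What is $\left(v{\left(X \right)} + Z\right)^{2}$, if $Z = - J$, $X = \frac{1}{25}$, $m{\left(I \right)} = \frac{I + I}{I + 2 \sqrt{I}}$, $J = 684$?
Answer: $\frac{4153556}{9} + \frac{16304 \sqrt{7}}{9} \approx 4.663 \cdot 10^{5}$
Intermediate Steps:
$m{\left(I \right)} = \frac{2 I}{I + 2 \sqrt{I}}$
$X = \frac{1}{25} \approx 0.04$
$Z = -684$ ($Z = \left(-1\right) 684 = -684$)
$v{\left(t \right)} = \frac{14}{7 + 2 \sqrt{7}}$ ($v{\left(t \right)} = 2 \cdot 7 \frac{1}{7 + 2 \sqrt{7}} = \frac{14}{7 + 2 \sqrt{7}}$)
$\left(v{\left(X \right)} + Z\right)^{2} = \left(\left(\frac{14}{3} - \frac{4 \sqrt{7}}{3}\right) - 684\right)^{2} = \left(- \frac{2038}{3} - \frac{4 \sqrt{7}}{3}\right)^{2}$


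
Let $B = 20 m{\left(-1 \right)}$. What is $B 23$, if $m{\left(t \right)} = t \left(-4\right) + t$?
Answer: $1380$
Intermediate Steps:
$m{\left(t \right)} = - 3 t$ ($m{\left(t \right)} = - 4 t + t = - 3 t$)
$B = 60$ ($B = 20 \left(\left(-3\right) \left(-1\right)\right) = 20 \cdot 3 = 60$)
$B 23 = 60 \cdot 23 = 1380$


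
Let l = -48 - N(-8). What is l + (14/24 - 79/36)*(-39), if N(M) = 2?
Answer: 77/6 ≈ 12.833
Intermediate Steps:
l = -50 (l = -48 - 1*2 = -48 - 2 = -50)
l + (14/24 - 79/36)*(-39) = -50 + (14/24 - 79/36)*(-39) = -50 + (14*(1/24) - 79*1/36)*(-39) = -50 + (7/12 - 79/36)*(-39) = -50 - 29/18*(-39) = -50 + 377/6 = 77/6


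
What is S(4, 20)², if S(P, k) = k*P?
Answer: 6400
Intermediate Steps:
S(P, k) = P*k
S(4, 20)² = (4*20)² = 80² = 6400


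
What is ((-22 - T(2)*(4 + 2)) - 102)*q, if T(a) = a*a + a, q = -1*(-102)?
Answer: -16320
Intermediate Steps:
q = 102
T(a) = a + a² (T(a) = a² + a = a + a²)
((-22 - T(2)*(4 + 2)) - 102)*q = ((-22 - 2*(1 + 2)*(4 + 2)) - 102)*102 = ((-22 - 2*3*6) - 102)*102 = ((-22 - 6*6) - 102)*102 = ((-22 - 1*36) - 102)*102 = ((-22 - 36) - 102)*102 = (-58 - 102)*102 = -160*102 = -16320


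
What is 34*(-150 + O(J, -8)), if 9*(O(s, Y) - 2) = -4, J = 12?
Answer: -45424/9 ≈ -5047.1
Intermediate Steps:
O(s, Y) = 14/9 (O(s, Y) = 2 + (⅑)*(-4) = 2 - 4/9 = 14/9)
34*(-150 + O(J, -8)) = 34*(-150 + 14/9) = 34*(-1336/9) = -45424/9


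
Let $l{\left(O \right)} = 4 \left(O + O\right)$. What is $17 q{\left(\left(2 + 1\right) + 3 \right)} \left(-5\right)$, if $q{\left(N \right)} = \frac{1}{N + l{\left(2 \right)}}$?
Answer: $- \frac{85}{22} \approx -3.8636$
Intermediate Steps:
$l{\left(O \right)} = 8 O$ ($l{\left(O \right)} = 4 \cdot 2 O = 8 O$)
$q{\left(N \right)} = \frac{1}{16 + N}$ ($q{\left(N \right)} = \frac{1}{N + 8 \cdot 2} = \frac{1}{N + 16} = \frac{1}{16 + N}$)
$17 q{\left(\left(2 + 1\right) + 3 \right)} \left(-5\right) = \frac{17}{16 + \left(\left(2 + 1\right) + 3\right)} \left(-5\right) = \frac{17}{16 + \left(3 + 3\right)} \left(-5\right) = \frac{17}{16 + 6} \left(-5\right) = \frac{17}{22} \left(-5\right) = - \frac{85}{22}$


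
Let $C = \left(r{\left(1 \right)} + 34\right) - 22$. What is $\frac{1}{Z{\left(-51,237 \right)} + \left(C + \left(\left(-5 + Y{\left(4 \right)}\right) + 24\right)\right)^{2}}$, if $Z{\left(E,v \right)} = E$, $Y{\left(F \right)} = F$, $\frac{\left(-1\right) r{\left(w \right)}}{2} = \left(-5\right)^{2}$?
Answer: $\frac{1}{174} \approx 0.0057471$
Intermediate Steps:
$r{\left(w \right)} = -50$ ($r{\left(w \right)} = - 2 \left(-5\right)^{2} = \left(-2\right) 25 = -50$)
$C = -38$ ($C = \left(-50 + 34\right) - 22 = -16 - 22 = -38$)
$\frac{1}{Z{\left(-51,237 \right)} + \left(C + \left(\left(-5 + Y{\left(4 \right)}\right) + 24\right)\right)^{2}} = \frac{1}{-51 + \left(-38 + \left(\left(-5 + 4\right) + 24\right)\right)^{2}} = \frac{1}{-51 + \left(-38 + \left(-1 + 24\right)\right)^{2}} = \frac{1}{-51 + \left(-38 + 23\right)^{2}} = \frac{1}{-51 + \left(-15\right)^{2}} = \frac{1}{-51 + 225} = \frac{1}{174}$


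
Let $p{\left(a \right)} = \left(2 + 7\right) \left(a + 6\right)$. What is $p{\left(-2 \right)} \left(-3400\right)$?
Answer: $-122400$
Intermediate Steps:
$p{\left(a \right)} = 54 + 9 a$ ($p{\left(a \right)} = 9 \left(6 + a\right) = 54 + 9 a$)
$p{\left(-2 \right)} \left(-3400\right) = \left(54 + 9 \left(-2\right)\right) \left(-3400\right) = \left(54 - 18\right) \left(-3400\right) = 36 \left(-3400\right) = -122400$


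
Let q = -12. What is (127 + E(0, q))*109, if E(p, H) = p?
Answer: 13843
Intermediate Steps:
(127 + E(0, q))*109 = (127 + 0)*109 = 127*109 = 13843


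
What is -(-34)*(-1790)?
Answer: -60860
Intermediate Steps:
-(-34)*(-1790) = -1*60860 = -60860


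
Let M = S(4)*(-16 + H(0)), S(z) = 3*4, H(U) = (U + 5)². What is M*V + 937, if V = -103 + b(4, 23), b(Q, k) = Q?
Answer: -9755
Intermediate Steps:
H(U) = (5 + U)²
S(z) = 12
M = 108 (M = 12*(-16 + (5 + 0)²) = 12*(-16 + 5²) = 12*(-16 + 25) = 12*9 = 108)
V = -99 (V = -103 + 4 = -99)
M*V + 937 = 108*(-99) + 937 = -10692 + 937 = -9755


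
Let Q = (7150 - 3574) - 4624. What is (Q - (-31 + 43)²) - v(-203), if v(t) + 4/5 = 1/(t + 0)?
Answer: -1209063/1015 ≈ -1191.2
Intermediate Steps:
v(t) = -⅘ + 1/t (v(t) = -⅘ + 1/(t + 0) = -⅘ + 1/t)
Q = -1048 (Q = 3576 - 4624 = -1048)
(Q - (-31 + 43)²) - v(-203) = (-1048 - (-31 + 43)²) - (-⅘ + 1/(-203)) = (-1048 - 1*12²) - (-⅘ - 1/203) = (-1048 - 1*144) - 1*(-817/1015) = (-1048 - 144) + 817/1015 = -1192 + 817/1015 = -1209063/1015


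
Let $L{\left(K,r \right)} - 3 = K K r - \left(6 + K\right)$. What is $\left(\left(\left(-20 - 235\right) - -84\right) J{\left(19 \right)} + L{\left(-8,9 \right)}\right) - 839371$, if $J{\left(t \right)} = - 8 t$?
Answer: $-812798$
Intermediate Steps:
$L{\left(K,r \right)} = -3 - K + r K^{2}$ ($L{\left(K,r \right)} = 3 - \left(6 + K - K K r\right) = 3 - \left(6 + K - K^{2} r\right) = 3 - \left(6 + K - r K^{2}\right) = -3 - K + r K^{2}$)
$\left(\left(\left(-20 - 235\right) - -84\right) J{\left(19 \right)} + L{\left(-8,9 \right)}\right) - 839371 = \left(\left(\left(-20 - 235\right) - -84\right) \left(\left(-8\right) 19\right) - \left(-5 - 576\right)\right) - 839371 = \left(\left(-255 + 84\right) \left(-152\right) + \left(-3 + 8 + 9 \cdot 64\right)\right) - 839371 = \left(\left(-171\right) \left(-152\right) + \left(-3 + 8 + 576\right)\right) - 839371 = \left(25992 + 581\right) - 839371 = 26573 - 839371 = -812798$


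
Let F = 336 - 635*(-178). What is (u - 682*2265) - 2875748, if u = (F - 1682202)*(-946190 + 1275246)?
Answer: -516239319294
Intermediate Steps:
F = 113366 (F = 336 + 113030 = 113366)
u = -516234898816 (u = (113366 - 1682202)*(-946190 + 1275246) = -1568836*329056 = -516234898816)
(u - 682*2265) - 2875748 = (-516234898816 - 682*2265) - 2875748 = (-516234898816 - 1544730) - 2875748 = -516236443546 - 2875748 = -516239319294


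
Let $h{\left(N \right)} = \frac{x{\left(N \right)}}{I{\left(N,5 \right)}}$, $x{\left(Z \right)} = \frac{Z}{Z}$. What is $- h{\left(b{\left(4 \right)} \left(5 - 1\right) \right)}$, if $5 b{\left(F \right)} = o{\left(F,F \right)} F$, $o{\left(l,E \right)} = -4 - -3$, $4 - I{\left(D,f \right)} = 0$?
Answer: $- \frac{1}{4} \approx -0.25$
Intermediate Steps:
$I{\left(D,f \right)} = 4$ ($I{\left(D,f \right)} = 4 - 0 = 4 + 0 = 4$)
$x{\left(Z \right)} = 1$
$o{\left(l,E \right)} = -1$ ($o{\left(l,E \right)} = -4 + 3 = -1$)
$b{\left(F \right)} = - \frac{F}{5}$ ($b{\left(F \right)} = \frac{\left(-1\right) F}{5} = - \frac{F}{5}$)
$h{\left(N \right)} = \frac{1}{4}$ ($h{\left(N \right)} = 1 \cdot \frac{1}{4} = \frac{1}{4}$)
$- h{\left(b{\left(4 \right)} \left(5 - 1\right) \right)} = \left(-1\right) \frac{1}{4} = - \frac{1}{4}$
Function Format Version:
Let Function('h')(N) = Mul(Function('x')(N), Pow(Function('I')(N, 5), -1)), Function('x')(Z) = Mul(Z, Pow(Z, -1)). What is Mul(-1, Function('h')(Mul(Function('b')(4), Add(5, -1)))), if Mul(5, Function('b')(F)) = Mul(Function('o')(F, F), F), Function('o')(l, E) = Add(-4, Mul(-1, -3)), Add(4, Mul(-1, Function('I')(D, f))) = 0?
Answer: Rational(-1, 4) ≈ -0.25000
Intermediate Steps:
Function('I')(D, f) = 4 (Function('I')(D, f) = Add(4, Mul(-1, 0)) = Add(4, 0) = 4)
Function('x')(Z) = 1
Function('o')(l, E) = -1 (Function('o')(l, E) = Add(-4, 3) = -1)
Function('b')(F) = Mul(Rational(-1, 5), F) (Function('b')(F) = Mul(Rational(1, 5), Mul(-1, F)) = Mul(Rational(-1, 5), F))
Function('h')(N) = Rational(1, 4) (Function('h')(N) = Mul(1, Pow(4, -1)) = Mul(1, Rational(1, 4)) = Rational(1, 4))
Mul(-1, Function('h')(Mul(Function('b')(4), Add(5, -1)))) = Mul(-1, Rational(1, 4)) = Rational(-1, 4)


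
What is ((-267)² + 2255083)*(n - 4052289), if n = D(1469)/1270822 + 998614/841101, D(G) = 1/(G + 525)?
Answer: -5023165439900111280079601407/532841493028467 ≈ -9.4271e+12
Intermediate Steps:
D(G) = 1/(525 + G)
n = 2530506918412853/2131365972113868 (n = 1/((525 + 1469)*1270822) + 998614/841101 = (1/1270822)/1994 + 998614*(1/841101) = (1/1994)*(1/1270822) + 998614/841101 = 1/2534019068 + 998614/841101 = 2530506918412853/2131365972113868 ≈ 1.1873)
((-267)² + 2255083)*(n - 4052289) = ((-267)² + 2255083)*(2530506918412853/2131365972113868 - 4052289) = (71289 + 2255083)*(-8636908353264415630999/2131365972113868) = 2326372*(-8636908353264415630999/2131365972113868) = -5023165439900111280079601407/532841493028467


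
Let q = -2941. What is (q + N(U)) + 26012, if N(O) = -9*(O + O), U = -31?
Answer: 23629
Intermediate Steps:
N(O) = -18*O
(q + N(U)) + 26012 = (-2941 - 18*(-31)) + 26012 = (-2941 + 558) + 26012 = -2383 + 26012 = 23629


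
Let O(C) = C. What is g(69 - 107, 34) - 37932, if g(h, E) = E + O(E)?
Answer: -37864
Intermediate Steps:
g(h, E) = 2*E (g(h, E) = E + E = 2*E)
g(69 - 107, 34) - 37932 = 2*34 - 37932 = 68 - 37932 = -37864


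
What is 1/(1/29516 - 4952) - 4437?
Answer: -648526285463/146163231 ≈ -4437.0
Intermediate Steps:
1/(1/29516 - 4952) - 4437 = 1/(-146163231/29516) - 4437 = -29516/146163231 - 4437 = -648526285463/146163231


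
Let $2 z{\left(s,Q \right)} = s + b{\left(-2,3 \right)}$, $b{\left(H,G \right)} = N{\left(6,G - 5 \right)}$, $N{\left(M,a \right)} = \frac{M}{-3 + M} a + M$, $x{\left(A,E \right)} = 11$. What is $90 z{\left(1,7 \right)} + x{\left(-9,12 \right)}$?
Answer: $146$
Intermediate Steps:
$N{\left(M,a \right)} = M + \frac{M a}{-3 + M}$ ($N{\left(M,a \right)} = \frac{M}{-3 + M} a + M = \frac{M a}{-3 + M} + M = M + \frac{M a}{-3 + M}$)
$b{\left(H,G \right)} = -4 + 2 G$ ($b{\left(H,G \right)} = \frac{6 \left(-3 + 6 + \left(G - 5\right)\right)}{-3 + 6} = \frac{6 \left(-3 + 6 + \left(G - 5\right)\right)}{3} = 6 \cdot \frac{1}{3} \left(-3 + 6 + \left(-5 + G\right)\right) = 6 \cdot \frac{1}{3} \left(-2 + G\right) = -4 + 2 G$)
$z{\left(s,Q \right)} = 1 + \frac{s}{2}$ ($z{\left(s,Q \right)} = \frac{s + \left(-4 + 2 \cdot 3\right)}{2} = \frac{s + \left(-4 + 6\right)}{2} = \frac{s + 2}{2} = \frac{2 + s}{2} = 1 + \frac{s}{2}$)
$90 z{\left(1,7 \right)} + x{\left(-9,12 \right)} = 90 \left(1 + \frac{1}{2} \cdot 1\right) + 11 = 90 \left(1 + \frac{1}{2}\right) + 11 = 90 \cdot \frac{3}{2} + 11 = 135 + 11 = 146$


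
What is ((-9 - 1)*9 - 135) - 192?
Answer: -417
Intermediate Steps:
((-9 - 1)*9 - 135) - 192 = (-10*9 - 135) - 192 = (-90 - 135) - 192 = -225 - 192 = -417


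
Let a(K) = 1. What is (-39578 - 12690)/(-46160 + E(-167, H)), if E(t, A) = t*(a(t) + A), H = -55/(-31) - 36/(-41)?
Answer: 33216314/29722287 ≈ 1.1176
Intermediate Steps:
H = 3371/1271 (H = -55*(-1/31) - 36*(-1/41) = 55/31 + 36/41 = 3371/1271 ≈ 2.6522)
E(t, A) = t*(1 + A)
(-39578 - 12690)/(-46160 + E(-167, H)) = (-39578 - 12690)/(-46160 - 167*(1 + 3371/1271)) = -52268/(-46160 - 167*4642/1271) = -52268/(-46160 - 775214/1271) = -52268/(-59444574/1271) = -52268*(-1271/59444574) = 33216314/29722287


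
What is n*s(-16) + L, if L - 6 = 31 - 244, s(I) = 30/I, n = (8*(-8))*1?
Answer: -87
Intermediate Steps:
n = -64 (n = -64*1 = -64)
L = -207 (L = 6 + (31 - 244) = 6 - 213 = -207)
n*s(-16) + L = -1920/(-16) - 207 = -1920*(-1)/16 - 207 = -64*(-15/8) - 207 = 120 - 207 = -87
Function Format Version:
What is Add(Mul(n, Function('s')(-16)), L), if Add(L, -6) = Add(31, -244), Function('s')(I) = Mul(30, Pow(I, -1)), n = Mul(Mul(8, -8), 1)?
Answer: -87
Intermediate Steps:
n = -64 (n = Mul(-64, 1) = -64)
L = -207 (L = Add(6, Add(31, -244)) = Add(6, -213) = -207)
Add(Mul(n, Function('s')(-16)), L) = Add(Mul(-64, Mul(30, Pow(-16, -1))), -207) = Add(Mul(-64, Mul(30, Rational(-1, 16))), -207) = Add(Mul(-64, Rational(-15, 8)), -207) = Add(120, -207) = -87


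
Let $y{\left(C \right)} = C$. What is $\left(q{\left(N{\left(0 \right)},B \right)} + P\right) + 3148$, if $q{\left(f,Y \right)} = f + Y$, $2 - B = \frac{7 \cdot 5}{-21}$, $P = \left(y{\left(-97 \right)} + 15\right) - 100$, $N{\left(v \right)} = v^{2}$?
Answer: $\frac{8909}{3} \approx 2969.7$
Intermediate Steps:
$P = -182$ ($P = \left(-97 + 15\right) - 100 = -82 - 100 = -182$)
$B = \frac{11}{3}$ ($B = 2 - \frac{7 \cdot 5}{-21} = 2 - 35 \left(- \frac{1}{21}\right) = 2 - - \frac{5}{3} = 2 + \frac{5}{3} = \frac{11}{3} \approx 3.6667$)
$q{\left(f,Y \right)} = Y + f$
$\left(q{\left(N{\left(0 \right)},B \right)} + P\right) + 3148 = \left(\left(\frac{11}{3} + 0^{2}\right) - 182\right) + 3148 = \left(\left(\frac{11}{3} + 0\right) - 182\right) + 3148 = \left(\frac{11}{3} - 182\right) + 3148 = - \frac{535}{3} + 3148 = \frac{8909}{3}$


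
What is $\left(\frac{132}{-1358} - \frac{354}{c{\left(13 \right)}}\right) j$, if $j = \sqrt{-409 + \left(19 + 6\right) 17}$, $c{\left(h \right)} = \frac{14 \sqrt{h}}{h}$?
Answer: $- \frac{264}{679} - \frac{708 \sqrt{13}}{7} \approx -365.06$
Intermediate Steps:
$c{\left(h \right)} = \frac{14}{\sqrt{h}}$
$j = 4$ ($j = \sqrt{-409 + 25 \cdot 17} = \sqrt{-409 + 425} = \sqrt{16} = 4$)
$\left(\frac{132}{-1358} - \frac{354}{c{\left(13 \right)}}\right) j = \left(\frac{132}{-1358} - \frac{354}{14 \frac{1}{\sqrt{13}}}\right) 4 = \left(132 \left(- \frac{1}{1358}\right) - \frac{354}{14 \frac{\sqrt{13}}{13}}\right) 4 = \left(- \frac{66}{679} - \frac{354}{\frac{14}{13} \sqrt{13}}\right) 4 = \left(- \frac{66}{679} - 354 \frac{\sqrt{13}}{14}\right) 4 = \left(- \frac{66}{679} - \frac{177 \sqrt{13}}{7}\right) 4 = - \frac{264}{679} - \frac{708 \sqrt{13}}{7}$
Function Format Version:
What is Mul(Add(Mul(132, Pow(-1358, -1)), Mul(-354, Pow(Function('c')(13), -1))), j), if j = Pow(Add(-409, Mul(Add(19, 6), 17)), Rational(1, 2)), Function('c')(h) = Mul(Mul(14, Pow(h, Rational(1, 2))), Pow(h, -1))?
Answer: Add(Rational(-264, 679), Mul(Rational(-708, 7), Pow(13, Rational(1, 2)))) ≈ -365.06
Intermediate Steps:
Function('c')(h) = Mul(14, Pow(h, Rational(-1, 2)))
j = 4 (j = Pow(Add(-409, Mul(25, 17)), Rational(1, 2)) = Pow(Add(-409, 425), Rational(1, 2)) = Pow(16, Rational(1, 2)) = 4)
Mul(Add(Mul(132, Pow(-1358, -1)), Mul(-354, Pow(Function('c')(13), -1))), j) = Mul(Add(Mul(132, Pow(-1358, -1)), Mul(-354, Pow(Mul(14, Pow(13, Rational(-1, 2))), -1))), 4) = Mul(Add(Mul(132, Rational(-1, 1358)), Mul(-354, Pow(Mul(14, Mul(Rational(1, 13), Pow(13, Rational(1, 2)))), -1))), 4) = Mul(Add(Rational(-66, 679), Mul(-354, Pow(Mul(Rational(14, 13), Pow(13, Rational(1, 2))), -1))), 4) = Mul(Add(Rational(-66, 679), Mul(-354, Mul(Rational(1, 14), Pow(13, Rational(1, 2))))), 4) = Mul(Add(Rational(-66, 679), Mul(Rational(-177, 7), Pow(13, Rational(1, 2)))), 4) = Add(Rational(-264, 679), Mul(Rational(-708, 7), Pow(13, Rational(1, 2))))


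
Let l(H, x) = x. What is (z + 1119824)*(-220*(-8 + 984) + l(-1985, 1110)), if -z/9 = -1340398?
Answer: -2816107355660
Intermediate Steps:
z = 12063582 (z = -9*(-1340398) = 12063582)
(z + 1119824)*(-220*(-8 + 984) + l(-1985, 1110)) = (12063582 + 1119824)*(-220*(-8 + 984) + 1110) = 13183406*(-220*976 + 1110) = 13183406*(-214720 + 1110) = 13183406*(-213610) = -2816107355660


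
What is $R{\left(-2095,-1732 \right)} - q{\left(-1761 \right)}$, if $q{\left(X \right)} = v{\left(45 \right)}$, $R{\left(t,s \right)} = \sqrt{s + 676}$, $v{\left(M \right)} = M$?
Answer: $-45 + 4 i \sqrt{66} \approx -45.0 + 32.496 i$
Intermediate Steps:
$R{\left(t,s \right)} = \sqrt{676 + s}$
$q{\left(X \right)} = 45$
$R{\left(-2095,-1732 \right)} - q{\left(-1761 \right)} = \sqrt{676 - 1732} - 45 = \sqrt{-1056} - 45 = 4 i \sqrt{66} - 45 = -45 + 4 i \sqrt{66}$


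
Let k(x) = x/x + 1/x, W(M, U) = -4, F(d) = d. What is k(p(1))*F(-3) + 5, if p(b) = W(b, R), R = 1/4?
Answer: 11/4 ≈ 2.7500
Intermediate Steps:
R = ¼ ≈ 0.25000
p(b) = -4
k(x) = 1 + 1/x
k(p(1))*F(-3) + 5 = ((1 - 4)/(-4))*(-3) + 5 = -¼*(-3)*(-3) + 5 = (¾)*(-3) + 5 = -9/4 + 5 = 11/4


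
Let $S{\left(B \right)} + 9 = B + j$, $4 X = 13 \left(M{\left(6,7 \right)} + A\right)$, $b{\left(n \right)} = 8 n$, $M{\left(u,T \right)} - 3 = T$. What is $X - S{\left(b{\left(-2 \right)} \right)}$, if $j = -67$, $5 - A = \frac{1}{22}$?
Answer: $\frac{12373}{88} \approx 140.6$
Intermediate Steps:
$M{\left(u,T \right)} = 3 + T$
$A = \frac{109}{22}$ ($A = 5 - \frac{1}{22} = \frac{109}{22} \approx 4.9545$)
$X = \frac{4277}{88}$ ($X = \frac{13 \left(\left(3 + 7\right) + \frac{109}{22}\right)}{4} = \frac{13 \left(10 + \frac{109}{22}\right)}{4} = \frac{13 \cdot \frac{329}{22}}{4} = \frac{1}{4} \cdot \frac{4277}{22} = \frac{4277}{88} \approx 48.602$)
$S{\left(B \right)} = -76 + B$ ($S{\left(B \right)} = -9 + \left(B - 67\right) = -9 + \left(-67 + B\right) = -76 + B$)
$X - S{\left(b{\left(-2 \right)} \right)} = \frac{4277}{88} - \left(-76 + 8 \left(-2\right)\right) = \frac{4277}{88} - \left(-76 - 16\right) = \frac{4277}{88} - -92 = \frac{4277}{88} + 92 = \frac{12373}{88}$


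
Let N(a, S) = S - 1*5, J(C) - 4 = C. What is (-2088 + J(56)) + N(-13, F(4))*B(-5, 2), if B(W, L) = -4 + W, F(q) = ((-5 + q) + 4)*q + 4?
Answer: -2127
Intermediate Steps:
J(C) = 4 + C
F(q) = 4 + q*(-1 + q) (F(q) = (-1 + q)*q + 4 = q*(-1 + q) + 4 = 4 + q*(-1 + q))
N(a, S) = -5 + S (N(a, S) = S - 5 = -5 + S)
(-2088 + J(56)) + N(-13, F(4))*B(-5, 2) = (-2088 + (4 + 56)) + (-5 + (4 + 4² - 1*4))*(-4 - 5) = (-2088 + 60) + (-5 + (4 + 16 - 4))*(-9) = -2028 + (-5 + 16)*(-9) = -2028 + 11*(-9) = -2028 - 99 = -2127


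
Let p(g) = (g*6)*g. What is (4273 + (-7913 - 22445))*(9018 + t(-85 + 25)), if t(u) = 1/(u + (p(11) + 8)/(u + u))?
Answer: -933173815410/3967 ≈ -2.3523e+8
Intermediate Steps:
p(g) = 6*g**2 (p(g) = (6*g)*g = 6*g**2)
t(u) = 1/(u + 367/u) (t(u) = 1/(u + (6*11**2 + 8)/(u + u)) = 1/(u + (6*121 + 8)/((2*u))) = 1/(u + (726 + 8)*(1/(2*u))) = 1/(u + 734*(1/(2*u))) = 1/(u + 367/u))
(4273 + (-7913 - 22445))*(9018 + t(-85 + 25)) = (4273 + (-7913 - 22445))*(9018 + (-85 + 25)/(367 + (-85 + 25)**2)) = (4273 - 30358)*(9018 - 60/(367 + (-60)**2)) = -26085*(9018 - 60/(367 + 3600)) = -26085*(9018 - 60/3967) = -26085*35774346/3967 = -933173815410/3967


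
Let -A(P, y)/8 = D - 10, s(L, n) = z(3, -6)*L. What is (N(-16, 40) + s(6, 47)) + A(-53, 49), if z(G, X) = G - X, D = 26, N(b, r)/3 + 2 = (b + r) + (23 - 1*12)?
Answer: 25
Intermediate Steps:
N(b, r) = 27 + 3*b + 3*r (N(b, r) = -6 + 3*((b + r) + (23 - 1*12)) = -6 + 3*((b + r) + (23 - 12)) = -6 + 3*((b + r) + 11) = -6 + 3*(11 + b + r) = -6 + (33 + 3*b + 3*r) = 27 + 3*b + 3*r)
s(L, n) = 9*L (s(L, n) = (3 - 1*(-6))*L = (3 + 6)*L = 9*L)
A(P, y) = -128 (A(P, y) = -8*(26 - 10) = -8*16 = -128)
(N(-16, 40) + s(6, 47)) + A(-53, 49) = ((27 + 3*(-16) + 3*40) + 9*6) - 128 = ((27 - 48 + 120) + 54) - 128 = (99 + 54) - 128 = 153 - 128 = 25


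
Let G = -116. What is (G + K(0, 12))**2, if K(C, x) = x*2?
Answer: 8464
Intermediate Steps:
K(C, x) = 2*x
(G + K(0, 12))**2 = (-116 + 2*12)**2 = (-116 + 24)**2 = (-92)**2 = 8464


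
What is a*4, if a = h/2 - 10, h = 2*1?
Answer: -36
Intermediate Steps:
h = 2
a = -9 (a = 2/2 - 10 = (½)*2 - 10 = 1 - 10 = -9)
a*4 = -9*4 = -36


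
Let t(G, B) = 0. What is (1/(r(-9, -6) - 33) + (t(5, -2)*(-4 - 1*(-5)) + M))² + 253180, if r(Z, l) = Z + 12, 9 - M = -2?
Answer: 227970241/900 ≈ 2.5330e+5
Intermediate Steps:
M = 11 (M = 9 - 1*(-2) = 9 + 2 = 11)
r(Z, l) = 12 + Z
(1/(r(-9, -6) - 33) + (t(5, -2)*(-4 - 1*(-5)) + M))² + 253180 = (1/((12 - 9) - 33) + (0*(-4 - 1*(-5)) + 11))² + 253180 = (1/(3 - 33) + (0*(-4 + 5) + 11))² + 253180 = (1/(-30) + (0*1 + 11))² + 253180 = (-1/30 + (0 + 11))² + 253180 = (-1/30 + 11)² + 253180 = (329/30)² + 253180 = 108241/900 + 253180 = 227970241/900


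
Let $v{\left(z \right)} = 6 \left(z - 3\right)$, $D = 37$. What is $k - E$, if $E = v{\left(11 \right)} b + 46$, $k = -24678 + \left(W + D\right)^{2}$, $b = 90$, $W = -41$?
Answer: $-29028$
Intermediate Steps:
$v{\left(z \right)} = -18 + 6 z$ ($v{\left(z \right)} = 6 \left(-3 + z\right) = -18 + 6 z$)
$k = -24662$ ($k = -24678 + \left(-41 + 37\right)^{2} = -24678 + \left(-4\right)^{2} = -24678 + 16 = -24662$)
$E = 4366$ ($E = \left(-18 + 6 \cdot 11\right) 90 + 46 = \left(-18 + 66\right) 90 + 46 = 48 \cdot 90 + 46 = 4320 + 46 = 4366$)
$k - E = -24662 - 4366 = -29028$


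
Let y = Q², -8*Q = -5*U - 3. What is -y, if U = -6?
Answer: -729/64 ≈ -11.391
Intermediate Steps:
Q = -27/8 (Q = -(-5*(-6) - 3)/8 = -(30 - 3)/8 = -⅛*27 = -27/8 ≈ -3.3750)
y = 729/64 (y = (-27/8)² = 729/64 ≈ 11.391)
-y = -1*729/64 = -729/64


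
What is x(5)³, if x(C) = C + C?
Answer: 1000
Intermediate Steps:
x(C) = 2*C
x(5)³ = (2*5)³ = 10³ = 1000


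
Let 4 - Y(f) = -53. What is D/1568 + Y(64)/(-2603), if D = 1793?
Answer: 240937/214816 ≈ 1.1216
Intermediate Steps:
Y(f) = 57 (Y(f) = 4 - 1*(-53) = 4 + 53 = 57)
D/1568 + Y(64)/(-2603) = 1793/1568 + 57/(-2603) = 1793*(1/1568) + 57*(-1/2603) = 1793/1568 - 3/137 = 240937/214816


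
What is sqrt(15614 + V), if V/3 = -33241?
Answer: I*sqrt(84109) ≈ 290.02*I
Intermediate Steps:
V = -99723 (V = 3*(-33241) = -99723)
sqrt(15614 + V) = sqrt(15614 - 99723) = sqrt(-84109) = I*sqrt(84109)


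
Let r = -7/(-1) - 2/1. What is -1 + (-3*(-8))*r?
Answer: 119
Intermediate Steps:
r = 5 (r = -7*(-1) - 2*1 = 7 - 2 = 5)
-1 + (-3*(-8))*r = -1 - 3*(-8)*5 = -1 + 24*5 = -1 + 120 = 119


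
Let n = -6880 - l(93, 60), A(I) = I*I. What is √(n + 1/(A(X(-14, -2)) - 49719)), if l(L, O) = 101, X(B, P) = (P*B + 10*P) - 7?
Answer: I*√17256191006762/49718 ≈ 83.552*I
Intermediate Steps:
X(B, P) = -7 + 10*P + B*P (X(B, P) = (B*P + 10*P) - 7 = (10*P + B*P) - 7 = -7 + 10*P + B*P)
A(I) = I²
n = -6981 (n = -6880 - 1*101 = -6880 - 101 = -6981)
√(n + 1/(A(X(-14, -2)) - 49719)) = √(-6981 + 1/((-7 + 10*(-2) - 14*(-2))² - 49719)) = √(-6981 + 1/((-7 - 20 + 28)² - 49719)) = √(-6981 + 1/(1² - 49719)) = √(-6981 + 1/(1 - 49719)) = √(-6981 + 1/(-49718)) = √(-6981 - 1/49718) = √(-347081359/49718) = I*√17256191006762/49718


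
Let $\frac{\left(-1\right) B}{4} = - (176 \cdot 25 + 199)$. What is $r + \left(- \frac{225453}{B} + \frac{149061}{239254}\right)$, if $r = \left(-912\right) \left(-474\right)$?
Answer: $\frac{317097524176381}{733552764} \approx 4.3228 \cdot 10^{5}$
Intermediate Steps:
$r = 432288$
$B = 18396$ ($B = - 4 \left(- (176 \cdot 25 + 199)\right) = - 4 \left(- (4400 + 199)\right) = - 4 \left(\left(-1\right) 4599\right) = \left(-4\right) \left(-4599\right) = 18396$)
$r + \left(- \frac{225453}{B} + \frac{149061}{239254}\right) = 432288 + \left(- \frac{225453}{18396} + \frac{149061}{239254}\right) = 432288 + \left(\left(-225453\right) \frac{1}{18396} + 149061 \cdot \frac{1}{239254}\right) = 432288 + \left(- \frac{75151}{6132} + \frac{149061}{239254}\right) = 432288 - \frac{8533067651}{733552764} = \frac{317097524176381}{733552764}$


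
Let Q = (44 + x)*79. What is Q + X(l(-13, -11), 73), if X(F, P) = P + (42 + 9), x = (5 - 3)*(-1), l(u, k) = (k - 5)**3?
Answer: 3442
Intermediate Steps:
l(u, k) = (-5 + k)**3
x = -2 (x = 2*(-1) = -2)
Q = 3318 (Q = (44 - 2)*79 = 42*79 = 3318)
X(F, P) = 51 + P (X(F, P) = P + 51 = 51 + P)
Q + X(l(-13, -11), 73) = 3318 + (51 + 73) = 3318 + 124 = 3442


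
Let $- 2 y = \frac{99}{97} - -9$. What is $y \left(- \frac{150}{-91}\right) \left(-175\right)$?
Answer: $\frac{1822500}{1261} \approx 1445.3$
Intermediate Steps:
$y = - \frac{486}{97}$ ($y = - \frac{\frac{99}{97} - -9}{2} = - \frac{99 \cdot \frac{1}{97} + 9}{2} = - \frac{\frac{99}{97} + 9}{2} = \left(- \frac{1}{2}\right) \frac{972}{97} = - \frac{486}{97} \approx -5.0103$)
$y \left(- \frac{150}{-91}\right) \left(-175\right) = - \frac{486 \left(- \frac{150}{-91}\right)}{97} \left(-175\right) = - \frac{486 \left(\left(-150\right) \left(- \frac{1}{91}\right)\right)}{97} \left(-175\right) = \left(- \frac{486}{97}\right) \frac{150}{91} \left(-175\right) = \left(- \frac{72900}{8827}\right) \left(-175\right) = \frac{1822500}{1261}$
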